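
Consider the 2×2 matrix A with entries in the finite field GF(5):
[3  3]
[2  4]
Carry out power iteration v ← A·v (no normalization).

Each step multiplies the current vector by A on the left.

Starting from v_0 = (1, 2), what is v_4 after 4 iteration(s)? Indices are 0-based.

v_4 = (3, 4)

v_0 = (1, 2).
v_1 = A·v_0 = (4, 0).
v_2 = A·v_1 = (2, 3).
v_3 = A·v_2 = (0, 1).
v_4 = A·v_3 = (3, 4).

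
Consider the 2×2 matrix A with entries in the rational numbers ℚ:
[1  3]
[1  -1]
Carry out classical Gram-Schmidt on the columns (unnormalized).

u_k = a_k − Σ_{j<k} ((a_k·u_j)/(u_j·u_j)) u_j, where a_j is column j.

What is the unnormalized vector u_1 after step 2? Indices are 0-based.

Step 1: u_0 = a_0 = (1, 1).
Step 2: u_1 = a_1 − (1)·u_0 = (2, -2).

u_1 = (2, -2)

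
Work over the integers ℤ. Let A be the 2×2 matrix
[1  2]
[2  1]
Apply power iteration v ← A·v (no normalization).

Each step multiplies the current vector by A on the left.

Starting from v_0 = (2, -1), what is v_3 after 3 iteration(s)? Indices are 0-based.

v_0 = (2, -1).
v_1 = A·v_0 = (0, 3).
v_2 = A·v_1 = (6, 3).
v_3 = A·v_2 = (12, 15).

v_3 = (12, 15)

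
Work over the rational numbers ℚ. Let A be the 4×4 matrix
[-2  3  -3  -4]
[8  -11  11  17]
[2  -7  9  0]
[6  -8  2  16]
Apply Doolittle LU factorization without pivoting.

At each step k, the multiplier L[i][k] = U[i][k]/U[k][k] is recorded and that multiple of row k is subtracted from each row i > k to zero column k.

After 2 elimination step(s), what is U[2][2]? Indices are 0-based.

[col 0] pivot -2
  R1 -= -4*R0 → (0, 1, -1, 1)  (L[1][0] := -4)
  R2 -= -1*R0 → (0, -4, 6, -4)  (L[2][0] := -1)
  R3 -= -3*R0 → (0, 1, -7, 4)  (L[3][0] := -3)
[col 1] pivot 1
  R2 -= -4*R1 → (0, 0, 2, 0)  (L[2][1] := -4)
  R3 -= 1*R1 → (0, 0, -6, 3)  (L[3][1] := 1)

U[2][2] = 2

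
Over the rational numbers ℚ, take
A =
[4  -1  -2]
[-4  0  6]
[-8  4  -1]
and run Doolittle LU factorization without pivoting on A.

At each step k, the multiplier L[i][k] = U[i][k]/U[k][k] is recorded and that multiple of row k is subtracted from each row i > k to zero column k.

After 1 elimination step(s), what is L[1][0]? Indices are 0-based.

L[1][0] = -1

Step 1: pivot at (0,0) is 4.
  row1 ← row1 − (-1)·row0  ⇒  L[1][0]=-1, U row1=(0, -1, 4)
  row2 ← row2 − (-2)·row0  ⇒  L[2][0]=-2, U row2=(0, 2, -5)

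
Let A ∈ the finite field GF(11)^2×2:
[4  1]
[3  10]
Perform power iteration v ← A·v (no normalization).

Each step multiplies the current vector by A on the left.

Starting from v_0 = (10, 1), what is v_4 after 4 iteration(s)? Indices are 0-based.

v_4 = (0, 1)

v_0 = (10, 1).
v_1 = A·v_0 = (8, 7).
v_2 = A·v_1 = (6, 6).
v_3 = A·v_2 = (8, 1).
v_4 = A·v_3 = (0, 1).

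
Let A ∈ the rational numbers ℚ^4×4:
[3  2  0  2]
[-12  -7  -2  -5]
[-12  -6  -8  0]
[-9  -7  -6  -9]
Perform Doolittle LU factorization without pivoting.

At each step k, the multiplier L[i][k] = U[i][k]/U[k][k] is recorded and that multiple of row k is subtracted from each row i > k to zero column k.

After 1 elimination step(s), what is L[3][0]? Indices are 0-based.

L[3][0] = -3

Step 1: pivot at (0,0) is 3.
  row1 ← row1 − (-4)·row0  ⇒  L[1][0]=-4, U row1=(0, 1, -2, 3)
  row2 ← row2 − (-4)·row0  ⇒  L[2][0]=-4, U row2=(0, 2, -8, 8)
  row3 ← row3 − (-3)·row0  ⇒  L[3][0]=-3, U row3=(0, -1, -6, -3)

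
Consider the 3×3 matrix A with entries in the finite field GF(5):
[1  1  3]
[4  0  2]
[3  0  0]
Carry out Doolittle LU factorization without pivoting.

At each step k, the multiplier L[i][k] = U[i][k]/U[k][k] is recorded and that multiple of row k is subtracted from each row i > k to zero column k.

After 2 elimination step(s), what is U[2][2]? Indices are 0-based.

Step 1: pivot at (0,0) is 1.
  row1 ← row1 − (4)·row0  ⇒  L[1][0]=4, U row1=(0, 1, 0)
  row2 ← row2 − (3)·row0  ⇒  L[2][0]=3, U row2=(0, 2, 1)
Step 2: pivot at (1,1) is 1.
  row2 ← row2 − (2)·row1  ⇒  L[2][1]=2, U row2=(0, 0, 1)

U[2][2] = 1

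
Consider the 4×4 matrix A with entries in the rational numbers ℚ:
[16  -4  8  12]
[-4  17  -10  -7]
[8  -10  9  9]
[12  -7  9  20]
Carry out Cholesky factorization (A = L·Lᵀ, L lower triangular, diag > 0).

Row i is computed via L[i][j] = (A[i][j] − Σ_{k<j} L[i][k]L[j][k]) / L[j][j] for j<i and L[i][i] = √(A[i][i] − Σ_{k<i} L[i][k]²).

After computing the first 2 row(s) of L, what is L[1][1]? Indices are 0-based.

L[1][1] = 4

Step 1: L[0][0] = √(16) = 4.
  L[1][0] = (-4) / L[0][0] = -1.
Step 2: L[1][1] = √(16) = 4.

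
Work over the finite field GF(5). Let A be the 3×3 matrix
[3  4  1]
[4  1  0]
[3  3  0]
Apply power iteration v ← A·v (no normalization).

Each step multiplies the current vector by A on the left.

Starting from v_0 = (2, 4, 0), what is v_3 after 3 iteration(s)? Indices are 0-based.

v_0 = (2, 4, 0).
v_1 = A·v_0 = (2, 2, 3).
v_2 = A·v_1 = (2, 0, 2).
v_3 = A·v_2 = (3, 3, 1).

v_3 = (3, 3, 1)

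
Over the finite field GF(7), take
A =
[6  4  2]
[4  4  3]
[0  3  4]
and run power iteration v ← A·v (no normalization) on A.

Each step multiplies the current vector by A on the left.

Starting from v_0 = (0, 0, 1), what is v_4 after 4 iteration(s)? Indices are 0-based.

v_0 = (0, 0, 1).
v_1 = A·v_0 = (2, 3, 4).
v_2 = A·v_1 = (4, 4, 4).
v_3 = A·v_2 = (6, 2, 0).
v_4 = A·v_3 = (2, 4, 6).

v_4 = (2, 4, 6)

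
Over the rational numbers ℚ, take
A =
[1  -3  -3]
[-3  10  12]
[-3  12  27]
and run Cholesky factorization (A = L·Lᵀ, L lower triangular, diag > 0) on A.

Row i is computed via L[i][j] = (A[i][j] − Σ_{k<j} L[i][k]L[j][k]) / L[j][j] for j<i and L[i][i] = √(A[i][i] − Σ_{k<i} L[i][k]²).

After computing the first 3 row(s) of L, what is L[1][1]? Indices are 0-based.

L[1][1] = 1

Step 1: L[0][0] = √(1) = 1.
  L[1][0] = (-3) / L[0][0] = -3.
Step 2: L[1][1] = √(1) = 1.
  L[2][0] = (-3) / L[0][0] = -3.
  L[2][1] = (3) / L[1][1] = 3.
Step 3: L[2][2] = √(9) = 3.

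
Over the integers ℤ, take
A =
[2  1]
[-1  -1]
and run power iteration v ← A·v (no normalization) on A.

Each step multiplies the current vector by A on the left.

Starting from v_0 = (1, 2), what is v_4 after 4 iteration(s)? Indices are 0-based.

v_0 = (1, 2).
v_1 = A·v_0 = (4, -3).
v_2 = A·v_1 = (5, -1).
v_3 = A·v_2 = (9, -4).
v_4 = A·v_3 = (14, -5).

v_4 = (14, -5)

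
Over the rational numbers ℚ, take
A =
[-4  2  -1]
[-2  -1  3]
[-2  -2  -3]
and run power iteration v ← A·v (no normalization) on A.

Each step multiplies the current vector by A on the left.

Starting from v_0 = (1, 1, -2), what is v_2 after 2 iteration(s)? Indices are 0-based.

v_2 = (-20, 15, 12)

v_0 = (1, 1, -2).
v_1 = A·v_0 = (0, -9, 2).
v_2 = A·v_1 = (-20, 15, 12).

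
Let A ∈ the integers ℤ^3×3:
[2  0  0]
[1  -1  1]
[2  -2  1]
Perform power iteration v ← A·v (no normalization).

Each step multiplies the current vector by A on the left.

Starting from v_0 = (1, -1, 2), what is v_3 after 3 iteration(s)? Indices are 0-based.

v_0 = (1, -1, 2).
v_1 = A·v_0 = (2, 4, 6).
v_2 = A·v_1 = (4, 4, 2).
v_3 = A·v_2 = (8, 2, 2).

v_3 = (8, 2, 2)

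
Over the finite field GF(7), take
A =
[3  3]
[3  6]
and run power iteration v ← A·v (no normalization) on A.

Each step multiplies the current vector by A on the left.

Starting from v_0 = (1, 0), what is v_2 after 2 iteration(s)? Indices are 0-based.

v_0 = (1, 0).
v_1 = A·v_0 = (3, 3).
v_2 = A·v_1 = (4, 6).

v_2 = (4, 6)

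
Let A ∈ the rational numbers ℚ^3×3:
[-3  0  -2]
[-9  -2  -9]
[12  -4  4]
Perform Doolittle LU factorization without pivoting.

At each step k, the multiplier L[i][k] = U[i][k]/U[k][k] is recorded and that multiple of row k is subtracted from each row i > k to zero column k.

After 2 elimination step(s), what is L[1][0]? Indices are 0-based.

Step 1: pivot at (0,0) is -3.
  row1 ← row1 − (3)·row0  ⇒  L[1][0]=3, U row1=(0, -2, -3)
  row2 ← row2 − (-4)·row0  ⇒  L[2][0]=-4, U row2=(0, -4, -4)
Step 2: pivot at (1,1) is -2.
  row2 ← row2 − (2)·row1  ⇒  L[2][1]=2, U row2=(0, 0, 2)

L[1][0] = 3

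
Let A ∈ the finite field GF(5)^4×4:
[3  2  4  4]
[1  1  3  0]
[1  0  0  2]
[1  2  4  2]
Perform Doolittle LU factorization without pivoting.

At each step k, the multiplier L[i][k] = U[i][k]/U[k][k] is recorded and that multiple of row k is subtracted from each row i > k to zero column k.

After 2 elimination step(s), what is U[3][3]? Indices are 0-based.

k=0: U[0][0]=3
  eliminate (1,0): mult=2, new row 1: (0, 2, 0, 2); set L[1][0]=2
  eliminate (2,0): mult=2, new row 2: (0, 1, 2, 4); set L[2][0]=2
  eliminate (3,0): mult=2, new row 3: (0, 3, 1, 4); set L[3][0]=2
k=1: U[1][1]=2
  eliminate (2,1): mult=3, new row 2: (0, 0, 2, 3); set L[2][1]=3
  eliminate (3,1): mult=4, new row 3: (0, 0, 1, 1); set L[3][1]=4

U[3][3] = 1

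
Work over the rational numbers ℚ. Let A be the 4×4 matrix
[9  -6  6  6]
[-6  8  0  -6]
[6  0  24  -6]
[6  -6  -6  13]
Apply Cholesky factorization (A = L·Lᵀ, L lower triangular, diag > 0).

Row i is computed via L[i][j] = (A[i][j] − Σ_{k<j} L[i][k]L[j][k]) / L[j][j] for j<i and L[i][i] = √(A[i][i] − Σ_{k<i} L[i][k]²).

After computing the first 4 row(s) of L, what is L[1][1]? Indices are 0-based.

Step 1: L[0][0] = √(9) = 3.
  L[1][0] = (-6) / L[0][0] = -2.
Step 2: L[1][1] = √(4) = 2.
  L[2][0] = (6) / L[0][0] = 2.
  L[2][1] = (4) / L[1][1] = 2.
Step 3: L[2][2] = √(16) = 4.
  L[3][0] = (6) / L[0][0] = 2.
  L[3][1] = (-2) / L[1][1] = -1.
  L[3][2] = (-8) / L[2][2] = -2.
Step 4: L[3][3] = √(4) = 2.

L[1][1] = 2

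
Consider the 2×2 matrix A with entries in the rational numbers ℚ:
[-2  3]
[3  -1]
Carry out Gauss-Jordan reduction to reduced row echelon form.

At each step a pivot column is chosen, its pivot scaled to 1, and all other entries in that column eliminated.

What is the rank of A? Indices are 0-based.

step 1: normalize row 0 (÷-2) = (1, -3/2)
  row 1: subtract 3×row0 = (0, 7/2)
step 2: normalize row 1 (÷7/2) = (0, 1)
  row 0: subtract -3/2×row1 = (1, 0)

rank = 2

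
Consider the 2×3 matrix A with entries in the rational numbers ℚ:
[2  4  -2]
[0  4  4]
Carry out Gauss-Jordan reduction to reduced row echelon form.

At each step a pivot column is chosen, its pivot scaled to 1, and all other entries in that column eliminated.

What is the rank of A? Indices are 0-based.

pivot(0,0)=2: scale R0 → (1, 2, -1)
pivot(1,1)=4: scale R1 → (0, 1, 1)
  clear (0,1): R0 −= (2)R1 → (1, 0, -3)

rank = 2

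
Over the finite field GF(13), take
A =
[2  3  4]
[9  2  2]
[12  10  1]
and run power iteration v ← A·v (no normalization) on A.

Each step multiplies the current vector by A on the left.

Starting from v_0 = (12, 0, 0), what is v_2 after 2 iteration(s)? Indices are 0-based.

v_0 = (12, 0, 0).
v_1 = A·v_0 = (11, 4, 1).
v_2 = A·v_1 = (12, 5, 4).

v_2 = (12, 5, 4)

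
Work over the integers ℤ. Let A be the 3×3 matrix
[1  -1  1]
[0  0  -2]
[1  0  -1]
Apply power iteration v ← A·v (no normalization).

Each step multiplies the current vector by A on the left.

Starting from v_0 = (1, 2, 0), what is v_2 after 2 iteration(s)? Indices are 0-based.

v_0 = (1, 2, 0).
v_1 = A·v_0 = (-1, 0, 1).
v_2 = A·v_1 = (0, -2, -2).

v_2 = (0, -2, -2)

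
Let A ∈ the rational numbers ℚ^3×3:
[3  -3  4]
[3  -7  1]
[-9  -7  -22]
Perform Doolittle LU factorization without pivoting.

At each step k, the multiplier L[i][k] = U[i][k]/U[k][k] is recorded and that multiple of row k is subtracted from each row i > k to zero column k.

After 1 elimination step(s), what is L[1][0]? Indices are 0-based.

[col 0] pivot 3
  R1 -= 1*R0 → (0, -4, -3)  (L[1][0] := 1)
  R2 -= -3*R0 → (0, -16, -10)  (L[2][0] := -3)

L[1][0] = 1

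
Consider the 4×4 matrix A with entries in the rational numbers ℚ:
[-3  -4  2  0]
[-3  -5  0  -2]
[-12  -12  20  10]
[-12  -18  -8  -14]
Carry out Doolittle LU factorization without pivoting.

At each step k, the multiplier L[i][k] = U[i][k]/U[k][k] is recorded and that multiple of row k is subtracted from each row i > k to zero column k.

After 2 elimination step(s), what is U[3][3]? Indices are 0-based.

U[3][3] = -10

k=0: U[0][0]=-3
  eliminate (1,0): mult=1, new row 1: (0, -1, -2, -2); set L[1][0]=1
  eliminate (2,0): mult=4, new row 2: (0, 4, 12, 10); set L[2][0]=4
  eliminate (3,0): mult=4, new row 3: (0, -2, -16, -14); set L[3][0]=4
k=1: U[1][1]=-1
  eliminate (2,1): mult=-4, new row 2: (0, 0, 4, 2); set L[2][1]=-4
  eliminate (3,1): mult=2, new row 3: (0, 0, -12, -10); set L[3][1]=2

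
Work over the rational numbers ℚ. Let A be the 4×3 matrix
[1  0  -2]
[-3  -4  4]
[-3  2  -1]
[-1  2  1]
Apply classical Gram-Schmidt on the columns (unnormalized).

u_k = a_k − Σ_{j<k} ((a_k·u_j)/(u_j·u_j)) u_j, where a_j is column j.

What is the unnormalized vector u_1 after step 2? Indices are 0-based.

Step 1: u_0 = a_0 = (1, -3, -3, -1).
Step 2: u_1 = a_1 − (1/5)·u_0 = (-1/5, -17/5, 13/5, 11/5).

u_1 = (-1/5, -17/5, 13/5, 11/5)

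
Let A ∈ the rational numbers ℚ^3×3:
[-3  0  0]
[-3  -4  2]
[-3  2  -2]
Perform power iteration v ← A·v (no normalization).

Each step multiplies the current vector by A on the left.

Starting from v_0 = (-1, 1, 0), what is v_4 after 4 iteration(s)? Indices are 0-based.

v_4 = (-81, 217, -309)

v_0 = (-1, 1, 0).
v_1 = A·v_0 = (3, -1, 5).
v_2 = A·v_1 = (-9, 5, -21).
v_3 = A·v_2 = (27, -35, 79).
v_4 = A·v_3 = (-81, 217, -309).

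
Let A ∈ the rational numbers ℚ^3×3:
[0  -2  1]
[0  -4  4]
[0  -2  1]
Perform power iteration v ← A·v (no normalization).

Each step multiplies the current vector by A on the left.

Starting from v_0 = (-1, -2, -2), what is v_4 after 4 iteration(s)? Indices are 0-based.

v_4 = (34, 40, 34)

v_0 = (-1, -2, -2).
v_1 = A·v_0 = (2, 0, 2).
v_2 = A·v_1 = (2, 8, 2).
v_3 = A·v_2 = (-14, -24, -14).
v_4 = A·v_3 = (34, 40, 34).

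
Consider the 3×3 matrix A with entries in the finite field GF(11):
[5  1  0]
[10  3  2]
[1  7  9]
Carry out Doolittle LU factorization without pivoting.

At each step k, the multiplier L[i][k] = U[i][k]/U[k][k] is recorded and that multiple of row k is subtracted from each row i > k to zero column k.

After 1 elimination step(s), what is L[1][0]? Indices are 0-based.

Step 1: pivot at (0,0) is 5.
  row1 ← row1 − (2)·row0  ⇒  L[1][0]=2, U row1=(0, 1, 2)
  row2 ← row2 − (9)·row0  ⇒  L[2][0]=9, U row2=(0, 9, 9)

L[1][0] = 2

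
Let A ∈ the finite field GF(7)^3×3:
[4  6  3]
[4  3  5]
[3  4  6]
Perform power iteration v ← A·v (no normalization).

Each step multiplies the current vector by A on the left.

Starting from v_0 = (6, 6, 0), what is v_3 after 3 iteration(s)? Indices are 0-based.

v_3 = (0, 4, 2)

v_0 = (6, 6, 0).
v_1 = A·v_0 = (4, 0, 0).
v_2 = A·v_1 = (2, 2, 5).
v_3 = A·v_2 = (0, 4, 2).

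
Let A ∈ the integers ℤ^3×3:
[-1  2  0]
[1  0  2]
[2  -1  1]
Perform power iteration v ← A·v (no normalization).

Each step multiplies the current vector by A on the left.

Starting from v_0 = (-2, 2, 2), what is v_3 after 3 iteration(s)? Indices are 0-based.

v_3 = (-2, 10, 4)

v_0 = (-2, 2, 2).
v_1 = A·v_0 = (6, 2, -4).
v_2 = A·v_1 = (-2, -2, 6).
v_3 = A·v_2 = (-2, 10, 4).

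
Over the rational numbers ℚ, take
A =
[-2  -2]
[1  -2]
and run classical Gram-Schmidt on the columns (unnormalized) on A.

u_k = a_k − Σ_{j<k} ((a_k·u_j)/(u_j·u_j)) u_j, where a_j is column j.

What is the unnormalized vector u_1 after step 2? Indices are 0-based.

Step 1: u_0 = a_0 = (-2, 1).
Step 2: u_1 = a_1 − (2/5)·u_0 = (-6/5, -12/5).

u_1 = (-6/5, -12/5)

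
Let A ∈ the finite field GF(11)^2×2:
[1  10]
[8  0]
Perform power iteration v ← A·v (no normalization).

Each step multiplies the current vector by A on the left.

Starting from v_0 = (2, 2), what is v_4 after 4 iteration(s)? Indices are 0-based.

v_4 = (2, 4)

v_0 = (2, 2).
v_1 = A·v_0 = (0, 5).
v_2 = A·v_1 = (6, 0).
v_3 = A·v_2 = (6, 4).
v_4 = A·v_3 = (2, 4).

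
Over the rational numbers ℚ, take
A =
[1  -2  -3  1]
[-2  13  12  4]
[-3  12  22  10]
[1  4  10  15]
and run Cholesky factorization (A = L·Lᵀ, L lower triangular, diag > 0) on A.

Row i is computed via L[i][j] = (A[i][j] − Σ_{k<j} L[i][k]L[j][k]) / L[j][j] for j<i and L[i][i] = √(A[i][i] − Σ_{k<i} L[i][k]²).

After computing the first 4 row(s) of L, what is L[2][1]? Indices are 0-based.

Step 1: L[0][0] = √(1) = 1.
  L[1][0] = (-2) / L[0][0] = -2.
Step 2: L[1][1] = √(9) = 3.
  L[2][0] = (-3) / L[0][0] = -3.
  L[2][1] = (6) / L[1][1] = 2.
Step 3: L[2][2] = √(9) = 3.
  L[3][0] = (1) / L[0][0] = 1.
  L[3][1] = (6) / L[1][1] = 2.
  L[3][2] = (9) / L[2][2] = 3.
Step 4: L[3][3] = √(1) = 1.

L[2][1] = 2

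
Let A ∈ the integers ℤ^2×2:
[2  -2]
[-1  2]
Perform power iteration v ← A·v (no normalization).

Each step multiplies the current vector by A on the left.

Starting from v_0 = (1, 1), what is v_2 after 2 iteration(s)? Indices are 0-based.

v_2 = (-2, 2)

v_0 = (1, 1).
v_1 = A·v_0 = (0, 1).
v_2 = A·v_1 = (-2, 2).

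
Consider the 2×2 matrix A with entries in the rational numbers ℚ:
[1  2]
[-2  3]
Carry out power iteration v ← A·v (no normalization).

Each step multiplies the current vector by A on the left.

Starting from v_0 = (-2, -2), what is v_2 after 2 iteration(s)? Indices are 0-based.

v_2 = (-10, 6)

v_0 = (-2, -2).
v_1 = A·v_0 = (-6, -2).
v_2 = A·v_1 = (-10, 6).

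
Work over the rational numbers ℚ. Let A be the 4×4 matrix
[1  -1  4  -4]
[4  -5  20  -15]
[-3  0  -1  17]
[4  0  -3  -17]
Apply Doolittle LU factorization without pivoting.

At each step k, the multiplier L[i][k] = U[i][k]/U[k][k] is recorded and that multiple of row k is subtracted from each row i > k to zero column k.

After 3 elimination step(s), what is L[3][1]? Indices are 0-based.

[col 0] pivot 1
  R1 -= 4*R0 → (0, -1, 4, 1)  (L[1][0] := 4)
  R2 -= -3*R0 → (0, -3, 11, 5)  (L[2][0] := -3)
  R3 -= 4*R0 → (0, 4, -19, -1)  (L[3][0] := 4)
[col 1] pivot -1
  R2 -= 3*R1 → (0, 0, -1, 2)  (L[2][1] := 3)
  R3 -= -4*R1 → (0, 0, -3, 3)  (L[3][1] := -4)
[col 2] pivot -1
  R3 -= 3*R2 → (0, 0, 0, -3)  (L[3][2] := 3)

L[3][1] = -4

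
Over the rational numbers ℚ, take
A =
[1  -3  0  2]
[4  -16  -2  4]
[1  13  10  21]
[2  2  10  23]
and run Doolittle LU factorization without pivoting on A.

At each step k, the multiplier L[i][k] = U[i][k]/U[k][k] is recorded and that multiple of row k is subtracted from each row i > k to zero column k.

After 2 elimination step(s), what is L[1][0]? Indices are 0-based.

Step 1: pivot at (0,0) is 1.
  row1 ← row1 − (4)·row0  ⇒  L[1][0]=4, U row1=(0, -4, -2, -4)
  row2 ← row2 − (1)·row0  ⇒  L[2][0]=1, U row2=(0, 16, 10, 19)
  row3 ← row3 − (2)·row0  ⇒  L[3][0]=2, U row3=(0, 8, 10, 19)
Step 2: pivot at (1,1) is -4.
  row2 ← row2 − (-4)·row1  ⇒  L[2][1]=-4, U row2=(0, 0, 2, 3)
  row3 ← row3 − (-2)·row1  ⇒  L[3][1]=-2, U row3=(0, 0, 6, 11)

L[1][0] = 4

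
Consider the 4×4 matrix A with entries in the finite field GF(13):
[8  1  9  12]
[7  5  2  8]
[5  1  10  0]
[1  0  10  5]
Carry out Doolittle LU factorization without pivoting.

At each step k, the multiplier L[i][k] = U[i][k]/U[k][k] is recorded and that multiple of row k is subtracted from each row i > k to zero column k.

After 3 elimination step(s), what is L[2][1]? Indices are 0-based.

L[2][1] = 6

Step 1: pivot at (0,0) is 8.
  row1 ← row1 − (9)·row0  ⇒  L[1][0]=9, U row1=(0, 9, 12, 4)
  row2 ← row2 − (12)·row0  ⇒  L[2][0]=12, U row2=(0, 2, 6, 12)
  row3 ← row3 − (5)·row0  ⇒  L[3][0]=5, U row3=(0, 8, 4, 10)
Step 2: pivot at (1,1) is 9.
  row2 ← row2 − (6)·row1  ⇒  L[2][1]=6, U row2=(0, 0, 12, 1)
  row3 ← row3 − (11)·row1  ⇒  L[3][1]=11, U row3=(0, 0, 2, 5)
Step 3: pivot at (2,2) is 12.
  row3 ← row3 − (11)·row2  ⇒  L[3][2]=11, U row3=(0, 0, 0, 7)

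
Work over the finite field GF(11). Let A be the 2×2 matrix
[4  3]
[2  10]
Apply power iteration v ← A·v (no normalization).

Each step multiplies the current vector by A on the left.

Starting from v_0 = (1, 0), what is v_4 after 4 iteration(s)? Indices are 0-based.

v_4 = (10, 9)

v_0 = (1, 0).
v_1 = A·v_0 = (4, 2).
v_2 = A·v_1 = (0, 6).
v_3 = A·v_2 = (7, 5).
v_4 = A·v_3 = (10, 9).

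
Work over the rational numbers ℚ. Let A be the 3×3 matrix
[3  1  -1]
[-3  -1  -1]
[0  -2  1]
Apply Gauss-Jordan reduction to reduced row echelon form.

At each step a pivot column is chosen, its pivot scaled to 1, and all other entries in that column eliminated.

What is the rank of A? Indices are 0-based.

[1] R0 /= 3  ⇒  (1, 1/3, -1/3)
     R1 -= -3·R0  ⇒  (0, 0, -2)
[2] R1 <-> R2
[2] R1 /= -2  ⇒  (0, 1, -1/2)
     R0 -= 1/3·R1  ⇒  (1, 0, -1/6)
[3] R2 /= -2  ⇒  (0, 0, 1)
     R0 -= -1/6·R2  ⇒  (1, 0, 0)
     R1 -= -1/2·R2  ⇒  (0, 1, 0)

rank = 3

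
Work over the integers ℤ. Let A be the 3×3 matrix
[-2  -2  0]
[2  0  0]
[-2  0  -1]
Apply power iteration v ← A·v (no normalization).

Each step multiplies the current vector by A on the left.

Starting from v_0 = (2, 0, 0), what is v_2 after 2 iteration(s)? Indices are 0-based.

v_0 = (2, 0, 0).
v_1 = A·v_0 = (-4, 4, -4).
v_2 = A·v_1 = (0, -8, 12).

v_2 = (0, -8, 12)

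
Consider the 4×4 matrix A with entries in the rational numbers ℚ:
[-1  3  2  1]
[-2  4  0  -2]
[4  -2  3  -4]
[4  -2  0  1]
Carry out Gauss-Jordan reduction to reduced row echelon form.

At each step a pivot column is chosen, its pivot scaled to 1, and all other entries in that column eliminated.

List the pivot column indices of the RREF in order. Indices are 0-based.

[1] R0 /= -1  ⇒  (1, -3, -2, -1)
     R1 -= -2·R0  ⇒  (0, -2, -4, -4)
     R2 -= 4·R0  ⇒  (0, 10, 11, 0)
     R3 -= 4·R0  ⇒  (0, 10, 8, 5)
[2] R1 /= -2  ⇒  (0, 1, 2, 2)
     R0 -= -3·R1  ⇒  (1, 0, 4, 5)
     R2 -= 10·R1  ⇒  (0, 0, -9, -20)
     R3 -= 10·R1  ⇒  (0, 0, -12, -15)
[3] R2 /= -9  ⇒  (0, 0, 1, 20/9)
     R0 -= 4·R2  ⇒  (1, 0, 0, -35/9)
     R1 -= 2·R2  ⇒  (0, 1, 0, -22/9)
     R3 -= -12·R2  ⇒  (0, 0, 0, 35/3)
[4] R3 /= 35/3  ⇒  (0, 0, 0, 1)
     R0 -= -35/9·R3  ⇒  (1, 0, 0, 0)
     R1 -= -22/9·R3  ⇒  (0, 1, 0, 0)
     R2 -= 20/9·R3  ⇒  (0, 0, 1, 0)

pivot columns: 0, 1, 2, 3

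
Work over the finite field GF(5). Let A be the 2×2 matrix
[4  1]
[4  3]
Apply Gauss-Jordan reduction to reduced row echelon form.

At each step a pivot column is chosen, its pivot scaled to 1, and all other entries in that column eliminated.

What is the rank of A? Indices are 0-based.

pivot(0,0)=4: scale R0 → (1, 4)
  clear (1,0): R1 −= (4)R0 → (0, 2)
pivot(1,1)=2: scale R1 → (0, 1)
  clear (0,1): R0 −= (4)R1 → (1, 0)

rank = 2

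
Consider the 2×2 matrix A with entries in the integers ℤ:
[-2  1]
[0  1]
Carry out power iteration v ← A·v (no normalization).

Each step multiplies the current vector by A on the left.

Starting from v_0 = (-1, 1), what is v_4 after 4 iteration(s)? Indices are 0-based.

v_4 = (-21, 1)

v_0 = (-1, 1).
v_1 = A·v_0 = (3, 1).
v_2 = A·v_1 = (-5, 1).
v_3 = A·v_2 = (11, 1).
v_4 = A·v_3 = (-21, 1).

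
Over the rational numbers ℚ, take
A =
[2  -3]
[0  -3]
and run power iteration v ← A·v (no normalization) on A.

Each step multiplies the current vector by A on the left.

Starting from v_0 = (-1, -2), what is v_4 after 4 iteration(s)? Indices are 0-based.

v_4 = (-94, -162)

v_0 = (-1, -2).
v_1 = A·v_0 = (4, 6).
v_2 = A·v_1 = (-10, -18).
v_3 = A·v_2 = (34, 54).
v_4 = A·v_3 = (-94, -162).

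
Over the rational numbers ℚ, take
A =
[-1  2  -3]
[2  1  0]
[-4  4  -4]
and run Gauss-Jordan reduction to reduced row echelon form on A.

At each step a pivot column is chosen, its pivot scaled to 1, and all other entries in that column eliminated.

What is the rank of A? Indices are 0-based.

[1] R0 /= -1  ⇒  (1, -2, 3)
     R1 -= 2·R0  ⇒  (0, 5, -6)
     R2 -= -4·R0  ⇒  (0, -4, 8)
[2] R1 /= 5  ⇒  (0, 1, -6/5)
     R0 -= -2·R1  ⇒  (1, 0, 3/5)
     R2 -= -4·R1  ⇒  (0, 0, 16/5)
[3] R2 /= 16/5  ⇒  (0, 0, 1)
     R0 -= 3/5·R2  ⇒  (1, 0, 0)
     R1 -= -6/5·R2  ⇒  (0, 1, 0)

rank = 3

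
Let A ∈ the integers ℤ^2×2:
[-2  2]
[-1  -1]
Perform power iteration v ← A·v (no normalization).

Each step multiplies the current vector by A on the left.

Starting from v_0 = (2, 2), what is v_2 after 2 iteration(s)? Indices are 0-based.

v_0 = (2, 2).
v_1 = A·v_0 = (0, -4).
v_2 = A·v_1 = (-8, 4).

v_2 = (-8, 4)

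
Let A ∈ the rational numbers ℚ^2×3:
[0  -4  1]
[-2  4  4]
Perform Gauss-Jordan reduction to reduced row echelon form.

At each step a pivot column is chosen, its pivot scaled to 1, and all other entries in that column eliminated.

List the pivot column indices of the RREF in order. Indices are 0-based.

pivot columns: 0, 1

pivot(0,0): swap R0↔R1
pivot(0,0)=-2: scale R0 → (1, -2, -2)
pivot(1,1)=-4: scale R1 → (0, 1, -1/4)
  clear (0,1): R0 −= (-2)R1 → (1, 0, -5/2)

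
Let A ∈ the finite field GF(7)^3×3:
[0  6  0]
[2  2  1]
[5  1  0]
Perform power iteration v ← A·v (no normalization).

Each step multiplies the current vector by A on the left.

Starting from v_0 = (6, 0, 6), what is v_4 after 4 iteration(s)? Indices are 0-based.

v_0 = (6, 0, 6).
v_1 = A·v_0 = (0, 4, 2).
v_2 = A·v_1 = (3, 3, 4).
v_3 = A·v_2 = (4, 2, 4).
v_4 = A·v_3 = (5, 2, 1).

v_4 = (5, 2, 1)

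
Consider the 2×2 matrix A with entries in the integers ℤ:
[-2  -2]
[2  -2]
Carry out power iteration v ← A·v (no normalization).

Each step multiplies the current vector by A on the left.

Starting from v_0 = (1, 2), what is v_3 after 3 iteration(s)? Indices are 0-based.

v_3 = (-16, 48)

v_0 = (1, 2).
v_1 = A·v_0 = (-6, -2).
v_2 = A·v_1 = (16, -8).
v_3 = A·v_2 = (-16, 48).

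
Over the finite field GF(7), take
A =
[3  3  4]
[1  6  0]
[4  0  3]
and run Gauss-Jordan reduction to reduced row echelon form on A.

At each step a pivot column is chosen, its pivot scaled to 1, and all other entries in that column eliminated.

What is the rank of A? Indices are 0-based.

rank = 3

[1] R0 /= 3  ⇒  (1, 1, 6)
     R1 -= 1·R0  ⇒  (0, 5, 1)
     R2 -= 4·R0  ⇒  (0, 3, 0)
[2] R1 /= 5  ⇒  (0, 1, 3)
     R0 -= 1·R1  ⇒  (1, 0, 3)
     R2 -= 3·R1  ⇒  (0, 0, 5)
[3] R2 /= 5  ⇒  (0, 0, 1)
     R0 -= 3·R2  ⇒  (1, 0, 0)
     R1 -= 3·R2  ⇒  (0, 1, 0)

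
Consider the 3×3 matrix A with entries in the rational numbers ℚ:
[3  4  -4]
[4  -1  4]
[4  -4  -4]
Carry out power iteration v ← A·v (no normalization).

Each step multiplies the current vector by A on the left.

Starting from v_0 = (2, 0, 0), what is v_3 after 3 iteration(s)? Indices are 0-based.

v_0 = (2, 0, 0).
v_1 = A·v_0 = (6, 8, 8).
v_2 = A·v_1 = (18, 48, -40).
v_3 = A·v_2 = (406, -136, 40).

v_3 = (406, -136, 40)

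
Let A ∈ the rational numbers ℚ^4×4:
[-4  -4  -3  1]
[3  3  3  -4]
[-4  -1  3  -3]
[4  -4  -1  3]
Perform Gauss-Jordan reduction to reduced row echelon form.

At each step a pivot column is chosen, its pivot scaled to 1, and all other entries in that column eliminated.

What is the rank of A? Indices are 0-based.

[1] R0 /= -4  ⇒  (1, 1, 3/4, -1/4)
     R1 -= 3·R0  ⇒  (0, 0, 3/4, -13/4)
     R2 -= -4·R0  ⇒  (0, 3, 6, -4)
     R3 -= 4·R0  ⇒  (0, -8, -4, 4)
[2] R1 <-> R2
[2] R1 /= 3  ⇒  (0, 1, 2, -4/3)
     R0 -= 1·R1  ⇒  (1, 0, -5/4, 13/12)
     R3 -= -8·R1  ⇒  (0, 0, 12, -20/3)
[3] R2 /= 3/4  ⇒  (0, 0, 1, -13/3)
     R0 -= -5/4·R2  ⇒  (1, 0, 0, -13/3)
     R1 -= 2·R2  ⇒  (0, 1, 0, 22/3)
     R3 -= 12·R2  ⇒  (0, 0, 0, 136/3)
[4] R3 /= 136/3  ⇒  (0, 0, 0, 1)
     R0 -= -13/3·R3  ⇒  (1, 0, 0, 0)
     R1 -= 22/3·R3  ⇒  (0, 1, 0, 0)
     R2 -= -13/3·R3  ⇒  (0, 0, 1, 0)

rank = 4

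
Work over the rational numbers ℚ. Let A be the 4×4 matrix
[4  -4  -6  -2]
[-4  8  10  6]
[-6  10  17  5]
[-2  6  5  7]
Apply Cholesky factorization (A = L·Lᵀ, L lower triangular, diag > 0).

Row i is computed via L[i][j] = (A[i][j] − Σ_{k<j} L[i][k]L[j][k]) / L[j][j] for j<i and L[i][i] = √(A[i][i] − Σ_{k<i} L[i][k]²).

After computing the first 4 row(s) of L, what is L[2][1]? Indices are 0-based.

Step 1: L[0][0] = √(4) = 2.
  L[1][0] = (-4) / L[0][0] = -2.
Step 2: L[1][1] = √(4) = 2.
  L[2][0] = (-6) / L[0][0] = -3.
  L[2][1] = (4) / L[1][1] = 2.
Step 3: L[2][2] = √(4) = 2.
  L[3][0] = (-2) / L[0][0] = -1.
  L[3][1] = (4) / L[1][1] = 2.
  L[3][2] = (-2) / L[2][2] = -1.
Step 4: L[3][3] = √(1) = 1.

L[2][1] = 2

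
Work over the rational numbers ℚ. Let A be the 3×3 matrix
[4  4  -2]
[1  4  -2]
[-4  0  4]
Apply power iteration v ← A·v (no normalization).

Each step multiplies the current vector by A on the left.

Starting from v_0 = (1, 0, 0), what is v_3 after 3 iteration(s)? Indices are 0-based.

v_3 = (240, 156, -240)

v_0 = (1, 0, 0).
v_1 = A·v_0 = (4, 1, -4).
v_2 = A·v_1 = (28, 16, -32).
v_3 = A·v_2 = (240, 156, -240).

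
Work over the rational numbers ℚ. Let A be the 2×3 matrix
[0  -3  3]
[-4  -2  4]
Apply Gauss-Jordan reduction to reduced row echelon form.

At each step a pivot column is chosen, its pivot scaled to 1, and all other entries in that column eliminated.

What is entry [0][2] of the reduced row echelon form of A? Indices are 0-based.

M[0][2] = -1/2

step 1: exchange rows 0,1
step 1: normalize row 0 (÷-4) = (1, 1/2, -1)
step 2: normalize row 1 (÷-3) = (0, 1, -1)
  row 0: subtract 1/2×row1 = (1, 0, -1/2)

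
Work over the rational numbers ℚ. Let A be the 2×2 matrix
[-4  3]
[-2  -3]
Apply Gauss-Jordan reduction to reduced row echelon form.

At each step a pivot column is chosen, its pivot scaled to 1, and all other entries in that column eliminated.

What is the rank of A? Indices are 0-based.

rank = 2

step 1: normalize row 0 (÷-4) = (1, -3/4)
  row 1: subtract -2×row0 = (0, -9/2)
step 2: normalize row 1 (÷-9/2) = (0, 1)
  row 0: subtract -3/4×row1 = (1, 0)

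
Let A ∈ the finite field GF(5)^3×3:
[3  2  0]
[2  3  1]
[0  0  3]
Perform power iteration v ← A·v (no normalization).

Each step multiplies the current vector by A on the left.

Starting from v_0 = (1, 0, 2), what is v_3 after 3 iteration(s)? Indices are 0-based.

v_0 = (1, 0, 2).
v_1 = A·v_0 = (3, 4, 1).
v_2 = A·v_1 = (2, 4, 3).
v_3 = A·v_2 = (4, 4, 4).

v_3 = (4, 4, 4)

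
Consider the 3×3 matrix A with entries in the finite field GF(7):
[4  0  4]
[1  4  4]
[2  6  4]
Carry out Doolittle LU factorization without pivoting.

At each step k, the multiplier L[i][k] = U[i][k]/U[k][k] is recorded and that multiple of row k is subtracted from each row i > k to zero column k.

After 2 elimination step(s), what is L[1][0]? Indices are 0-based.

[col 0] pivot 4
  R1 -= 2*R0 → (0, 4, 3)  (L[1][0] := 2)
  R2 -= 4*R0 → (0, 6, 2)  (L[2][0] := 4)
[col 1] pivot 4
  R2 -= 5*R1 → (0, 0, 1)  (L[2][1] := 5)

L[1][0] = 2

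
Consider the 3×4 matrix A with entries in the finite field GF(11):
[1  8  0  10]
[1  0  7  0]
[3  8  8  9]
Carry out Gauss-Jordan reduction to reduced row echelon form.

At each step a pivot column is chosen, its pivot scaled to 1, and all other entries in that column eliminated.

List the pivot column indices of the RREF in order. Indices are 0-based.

pivot columns: 0, 1, 2

[1] R0 /= 1  ⇒  (1, 8, 0, 10)
     R1 -= 1·R0  ⇒  (0, 3, 7, 1)
     R2 -= 3·R0  ⇒  (0, 6, 8, 1)
[2] R1 /= 3  ⇒  (0, 1, 6, 4)
     R0 -= 8·R1  ⇒  (1, 0, 7, 0)
     R2 -= 6·R1  ⇒  (0, 0, 5, 10)
[3] R2 /= 5  ⇒  (0, 0, 1, 2)
     R0 -= 7·R2  ⇒  (1, 0, 0, 8)
     R1 -= 6·R2  ⇒  (0, 1, 0, 3)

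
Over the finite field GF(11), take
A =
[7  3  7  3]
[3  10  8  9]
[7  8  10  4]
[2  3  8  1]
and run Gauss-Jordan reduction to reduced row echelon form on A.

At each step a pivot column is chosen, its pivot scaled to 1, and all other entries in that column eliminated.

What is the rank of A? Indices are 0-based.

[1] R0 /= 7  ⇒  (1, 2, 1, 2)
     R1 -= 3·R0  ⇒  (0, 4, 5, 3)
     R2 -= 7·R0  ⇒  (0, 5, 3, 1)
     R3 -= 2·R0  ⇒  (0, 10, 6, 8)
[2] R1 /= 4  ⇒  (0, 1, 4, 9)
     R0 -= 2·R1  ⇒  (1, 0, 4, 6)
     R2 -= 5·R1  ⇒  (0, 0, 5, 0)
     R3 -= 10·R1  ⇒  (0, 0, 10, 6)
[3] R2 /= 5  ⇒  (0, 0, 1, 0)
     R0 -= 4·R2  ⇒  (1, 0, 0, 6)
     R1 -= 4·R2  ⇒  (0, 1, 0, 9)
     R3 -= 10·R2  ⇒  (0, 0, 0, 6)
[4] R3 /= 6  ⇒  (0, 0, 0, 1)
     R0 -= 6·R3  ⇒  (1, 0, 0, 0)
     R1 -= 9·R3  ⇒  (0, 1, 0, 0)

rank = 4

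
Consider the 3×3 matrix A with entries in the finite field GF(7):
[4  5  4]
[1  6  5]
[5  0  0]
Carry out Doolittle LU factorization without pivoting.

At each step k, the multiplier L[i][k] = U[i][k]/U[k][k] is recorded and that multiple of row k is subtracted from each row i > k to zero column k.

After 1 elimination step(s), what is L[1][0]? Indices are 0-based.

L[1][0] = 2

Step 1: pivot at (0,0) is 4.
  row1 ← row1 − (2)·row0  ⇒  L[1][0]=2, U row1=(0, 3, 4)
  row2 ← row2 − (3)·row0  ⇒  L[2][0]=3, U row2=(0, 6, 2)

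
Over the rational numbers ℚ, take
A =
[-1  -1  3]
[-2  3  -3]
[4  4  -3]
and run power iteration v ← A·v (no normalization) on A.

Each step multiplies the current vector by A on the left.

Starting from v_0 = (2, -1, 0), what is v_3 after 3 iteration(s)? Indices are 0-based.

v_3 = (-121, -1, 88)

v_0 = (2, -1, 0).
v_1 = A·v_0 = (-1, -7, 4).
v_2 = A·v_1 = (20, -31, -44).
v_3 = A·v_2 = (-121, -1, 88).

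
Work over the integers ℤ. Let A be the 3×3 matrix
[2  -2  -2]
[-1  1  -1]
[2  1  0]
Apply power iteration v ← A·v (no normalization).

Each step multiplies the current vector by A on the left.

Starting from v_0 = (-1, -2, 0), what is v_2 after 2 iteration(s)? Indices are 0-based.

v_0 = (-1, -2, 0).
v_1 = A·v_0 = (2, -1, -4).
v_2 = A·v_1 = (14, 1, 3).

v_2 = (14, 1, 3)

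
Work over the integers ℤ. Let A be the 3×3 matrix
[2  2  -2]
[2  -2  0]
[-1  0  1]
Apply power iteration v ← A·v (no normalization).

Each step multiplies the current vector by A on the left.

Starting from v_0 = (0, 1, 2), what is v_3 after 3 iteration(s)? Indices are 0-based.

v_3 = (-32, -24, 16)

v_0 = (0, 1, 2).
v_1 = A·v_0 = (-2, -2, 2).
v_2 = A·v_1 = (-12, 0, 4).
v_3 = A·v_2 = (-32, -24, 16).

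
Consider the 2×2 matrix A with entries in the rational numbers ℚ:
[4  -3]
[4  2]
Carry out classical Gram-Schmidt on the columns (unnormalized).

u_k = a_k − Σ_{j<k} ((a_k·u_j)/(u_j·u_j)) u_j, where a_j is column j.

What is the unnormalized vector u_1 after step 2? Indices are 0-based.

u_1 = (-5/2, 5/2)

Step 1: u_0 = a_0 = (4, 4).
Step 2: u_1 = a_1 − (-1/8)·u_0 = (-5/2, 5/2).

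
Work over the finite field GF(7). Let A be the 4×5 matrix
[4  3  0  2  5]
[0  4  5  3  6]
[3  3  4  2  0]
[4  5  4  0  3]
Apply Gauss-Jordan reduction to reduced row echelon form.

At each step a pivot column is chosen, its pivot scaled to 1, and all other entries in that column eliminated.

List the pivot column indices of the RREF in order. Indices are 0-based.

step 1: normalize row 0 (÷4) = (1, 6, 0, 4, 3)
  row 2: subtract 3×row0 = (0, 6, 4, 4, 5)
  row 3: subtract 4×row0 = (0, 2, 4, 5, 5)
step 2: normalize row 1 (÷4) = (0, 1, 3, 6, 5)
  row 0: subtract 6×row1 = (1, 0, 3, 3, 1)
  row 2: subtract 6×row1 = (0, 0, 0, 3, 3)
  row 3: subtract 2×row1 = (0, 0, 5, 0, 2)
step 3: exchange rows 2,3
step 3: normalize row 2 (÷5) = (0, 0, 1, 0, 6)
  row 0: subtract 3×row2 = (1, 0, 0, 3, 4)
  row 1: subtract 3×row2 = (0, 1, 0, 6, 1)
step 4: normalize row 3 (÷3) = (0, 0, 0, 1, 1)
  row 0: subtract 3×row3 = (1, 0, 0, 0, 1)
  row 1: subtract 6×row3 = (0, 1, 0, 0, 2)

pivot columns: 0, 1, 2, 3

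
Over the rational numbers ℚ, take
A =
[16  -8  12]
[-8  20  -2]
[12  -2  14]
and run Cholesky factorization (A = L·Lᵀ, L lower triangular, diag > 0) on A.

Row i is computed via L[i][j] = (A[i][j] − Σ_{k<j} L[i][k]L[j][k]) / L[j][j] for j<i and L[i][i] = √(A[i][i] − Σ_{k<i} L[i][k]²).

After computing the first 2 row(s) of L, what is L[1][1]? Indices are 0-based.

Step 1: L[0][0] = √(16) = 4.
  L[1][0] = (-8) / L[0][0] = -2.
Step 2: L[1][1] = √(16) = 4.

L[1][1] = 4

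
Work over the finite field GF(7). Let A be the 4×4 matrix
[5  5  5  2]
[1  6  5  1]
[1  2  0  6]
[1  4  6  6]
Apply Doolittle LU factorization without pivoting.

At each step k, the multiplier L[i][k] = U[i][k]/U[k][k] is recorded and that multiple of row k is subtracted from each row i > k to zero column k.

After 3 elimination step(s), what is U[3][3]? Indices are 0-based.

[col 0] pivot 5
  R1 -= 3*R0 → (0, 5, 4, 2)  (L[1][0] := 3)
  R2 -= 3*R0 → (0, 1, 6, 0)  (L[2][0] := 3)
  R3 -= 3*R0 → (0, 3, 5, 0)  (L[3][0] := 3)
[col 1] pivot 5
  R2 -= 3*R1 → (0, 0, 1, 1)  (L[2][1] := 3)
  R3 -= 2*R1 → (0, 0, 4, 3)  (L[3][1] := 2)
[col 2] pivot 1
  R3 -= 4*R2 → (0, 0, 0, 6)  (L[3][2] := 4)

U[3][3] = 6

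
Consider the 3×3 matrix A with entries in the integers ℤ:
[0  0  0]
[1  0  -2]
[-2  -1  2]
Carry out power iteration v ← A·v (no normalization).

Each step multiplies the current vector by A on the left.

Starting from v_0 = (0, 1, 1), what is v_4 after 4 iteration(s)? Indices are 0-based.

v_4 = (0, -20, 28)

v_0 = (0, 1, 1).
v_1 = A·v_0 = (0, -2, 1).
v_2 = A·v_1 = (0, -2, 4).
v_3 = A·v_2 = (0, -8, 10).
v_4 = A·v_3 = (0, -20, 28).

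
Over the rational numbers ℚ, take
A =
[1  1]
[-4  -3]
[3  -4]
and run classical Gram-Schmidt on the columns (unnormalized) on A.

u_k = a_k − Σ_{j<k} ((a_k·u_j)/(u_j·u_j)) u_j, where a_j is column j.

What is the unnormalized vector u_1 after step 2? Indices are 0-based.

u_1 = (25/26, -37/13, -107/26)

Step 1: u_0 = a_0 = (1, -4, 3).
Step 2: u_1 = a_1 − (1/26)·u_0 = (25/26, -37/13, -107/26).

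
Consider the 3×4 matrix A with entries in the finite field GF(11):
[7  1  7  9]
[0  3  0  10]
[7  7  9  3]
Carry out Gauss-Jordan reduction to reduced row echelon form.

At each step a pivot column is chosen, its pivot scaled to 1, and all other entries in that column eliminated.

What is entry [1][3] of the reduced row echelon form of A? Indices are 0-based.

step 1: normalize row 0 (÷7) = (1, 8, 1, 6)
  row 2: subtract 7×row0 = (0, 6, 2, 5)
step 2: normalize row 1 (÷3) = (0, 1, 0, 7)
  row 0: subtract 8×row1 = (1, 0, 1, 5)
  row 2: subtract 6×row1 = (0, 0, 2, 7)
step 3: normalize row 2 (÷2) = (0, 0, 1, 9)
  row 0: subtract 1×row2 = (1, 0, 0, 7)

M[1][3] = 7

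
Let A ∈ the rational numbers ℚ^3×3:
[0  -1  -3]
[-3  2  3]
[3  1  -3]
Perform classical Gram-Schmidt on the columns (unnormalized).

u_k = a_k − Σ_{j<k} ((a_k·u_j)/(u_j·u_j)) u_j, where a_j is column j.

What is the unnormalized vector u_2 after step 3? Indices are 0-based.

Step 1: u_0 = a_0 = (0, -3, 3).
Step 2: u_1 = a_1 − (-1/6)·u_0 = (-1, 3/2, 3/2).
Step 3: u_2 = a_2 − (-1)·u_0 − (6/11)·u_1 = (-27/11, -9/11, -9/11).

u_2 = (-27/11, -9/11, -9/11)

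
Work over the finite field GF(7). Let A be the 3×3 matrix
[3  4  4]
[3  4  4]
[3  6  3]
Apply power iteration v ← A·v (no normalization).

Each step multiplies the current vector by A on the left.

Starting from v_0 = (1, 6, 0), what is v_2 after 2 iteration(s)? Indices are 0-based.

v_0 = (1, 6, 0).
v_1 = A·v_0 = (6, 6, 4).
v_2 = A·v_1 = (2, 2, 3).

v_2 = (2, 2, 3)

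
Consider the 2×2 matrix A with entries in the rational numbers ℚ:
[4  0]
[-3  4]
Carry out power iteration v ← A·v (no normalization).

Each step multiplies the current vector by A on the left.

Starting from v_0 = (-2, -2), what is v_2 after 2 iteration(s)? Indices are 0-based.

v_0 = (-2, -2).
v_1 = A·v_0 = (-8, -2).
v_2 = A·v_1 = (-32, 16).

v_2 = (-32, 16)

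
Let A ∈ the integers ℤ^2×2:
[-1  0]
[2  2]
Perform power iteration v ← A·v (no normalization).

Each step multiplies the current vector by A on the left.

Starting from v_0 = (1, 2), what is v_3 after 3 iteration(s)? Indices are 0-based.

v_0 = (1, 2).
v_1 = A·v_0 = (-1, 6).
v_2 = A·v_1 = (1, 10).
v_3 = A·v_2 = (-1, 22).

v_3 = (-1, 22)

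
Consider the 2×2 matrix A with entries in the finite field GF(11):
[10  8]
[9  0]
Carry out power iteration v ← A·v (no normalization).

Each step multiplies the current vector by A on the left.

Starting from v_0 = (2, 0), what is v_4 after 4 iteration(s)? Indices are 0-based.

v_4 = (0, 8)

v_0 = (2, 0).
v_1 = A·v_0 = (9, 7).
v_2 = A·v_1 = (3, 4).
v_3 = A·v_2 = (7, 5).
v_4 = A·v_3 = (0, 8).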